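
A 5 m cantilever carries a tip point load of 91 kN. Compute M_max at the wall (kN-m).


For a cantilever with a point load at the free end:
M_max = P * L = 91 * 5 = 455 kN-m

455 kN-m


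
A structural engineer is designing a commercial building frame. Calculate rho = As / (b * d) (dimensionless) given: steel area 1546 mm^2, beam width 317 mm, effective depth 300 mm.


rho = As / (b * d)
= 1546 / (317 * 300)
= 1546 / 95100
= 0.016257 (dimensionless)

0.016257 (dimensionless)


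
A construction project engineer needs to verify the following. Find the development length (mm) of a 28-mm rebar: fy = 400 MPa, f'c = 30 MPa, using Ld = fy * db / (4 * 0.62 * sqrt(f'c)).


Ld = (fy * db) / (4 * 0.62 * sqrt(f'c))
= (400 * 28) / (4 * 0.62 * sqrt(30))
= 11200 / 13.5835
= 824.53 mm

824.53 mm


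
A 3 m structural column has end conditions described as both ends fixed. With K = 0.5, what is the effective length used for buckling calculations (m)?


L_eff = K * L
= 0.5 * 3
= 1.5 m

1.5 m


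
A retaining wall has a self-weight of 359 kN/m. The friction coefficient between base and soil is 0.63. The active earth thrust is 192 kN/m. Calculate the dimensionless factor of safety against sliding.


Resisting force = mu * W = 0.63 * 359 = 226.17 kN/m
FOS = Resisting / Driving = 226.17 / 192
= 1.178 (dimensionless)

1.178 (dimensionless)


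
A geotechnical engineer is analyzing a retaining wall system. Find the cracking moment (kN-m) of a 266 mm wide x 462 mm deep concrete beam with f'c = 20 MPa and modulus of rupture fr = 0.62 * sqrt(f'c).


fr = 0.62 * sqrt(20) = 0.62 * 4.4721 = 2.7727 MPa
I = 266 * 462^3 / 12 = 2185880004.0 mm^4
y_t = 231.0 mm
M_cr = fr * I / y_t = 2.7727 * 2185880004.0 / 231.0 N-mm
= 26.2374 kN-m

26.2374 kN-m


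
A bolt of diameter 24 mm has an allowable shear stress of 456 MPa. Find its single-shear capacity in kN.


A = pi * d^2 / 4 = pi * 24^2 / 4 = 452.3893 mm^2
V = f_v * A / 1000 = 456 * 452.3893 / 1000
= 206.2895 kN

206.2895 kN


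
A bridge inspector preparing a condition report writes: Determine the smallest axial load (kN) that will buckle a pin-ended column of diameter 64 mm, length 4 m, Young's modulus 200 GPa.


I = pi * d^4 / 64 = 823549.66 mm^4
L = 4000.0 mm
P_cr = pi^2 * E * I / L^2
= 9.8696 * 200000.0 * 823549.66 / 4000.0^2
= 101601.37 N = 101.6014 kN

101.6014 kN


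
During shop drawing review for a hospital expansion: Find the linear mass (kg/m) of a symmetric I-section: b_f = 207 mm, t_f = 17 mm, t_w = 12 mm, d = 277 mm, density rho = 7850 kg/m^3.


A_flanges = 2 * 207 * 17 = 7038 mm^2
A_web = (277 - 2 * 17) * 12 = 2916 mm^2
A_total = 7038 + 2916 = 9954 mm^2 = 0.009954 m^2
Weight = rho * A = 7850 * 0.009954 = 78.1389 kg/m

78.1389 kg/m


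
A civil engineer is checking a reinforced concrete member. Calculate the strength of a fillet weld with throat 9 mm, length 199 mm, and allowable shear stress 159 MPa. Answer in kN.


Strength = throat * length * allowable stress
= 9 * 199 * 159 N
= 284769 N
= 284.77 kN

284.77 kN


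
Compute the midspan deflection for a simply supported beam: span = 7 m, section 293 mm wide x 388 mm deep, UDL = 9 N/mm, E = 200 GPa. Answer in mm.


I = 293 * 388^3 / 12 = 1426203674.67 mm^4
L = 7000.0 mm, w = 9 N/mm, E = 200000.0 MPa
delta = 5 * w * L^4 / (384 * E * I)
= 5 * 9 * 7000.0^4 / (384 * 200000.0 * 1426203674.67)
= 0.9864 mm

0.9864 mm


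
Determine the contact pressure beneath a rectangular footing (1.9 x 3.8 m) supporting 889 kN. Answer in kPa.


A = 1.9 * 3.8 = 7.22 m^2
q = P / A = 889 / 7.22
= 123.1302 kPa

123.1302 kPa


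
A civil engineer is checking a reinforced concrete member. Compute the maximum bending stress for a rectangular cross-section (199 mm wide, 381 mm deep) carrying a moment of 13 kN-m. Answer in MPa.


I = b * h^3 / 12 = 199 * 381^3 / 12 = 917163488.25 mm^4
y = h / 2 = 381 / 2 = 190.5 mm
M = 13 kN-m = 13000000.0 N-mm
sigma = M * y / I = 13000000.0 * 190.5 / 917163488.25
= 2.7 MPa

2.7 MPa


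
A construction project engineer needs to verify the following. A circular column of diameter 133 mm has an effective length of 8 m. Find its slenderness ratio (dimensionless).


Radius of gyration r = d / 4 = 133 / 4 = 33.25 mm
L_eff = 8000.0 mm
Slenderness ratio = L / r = 8000.0 / 33.25 = 240.6 (dimensionless)

240.6 (dimensionless)


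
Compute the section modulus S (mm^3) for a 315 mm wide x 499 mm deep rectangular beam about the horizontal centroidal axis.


S = b * h^2 / 6
= 315 * 499^2 / 6
= 315 * 249001 / 6
= 13072552.5 mm^3

13072552.5 mm^3


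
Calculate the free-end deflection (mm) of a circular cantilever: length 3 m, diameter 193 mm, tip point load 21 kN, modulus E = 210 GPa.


I = pi * d^4 / 64 = pi * 193^4 / 64 = 68108157.98 mm^4
L = 3000.0 mm, P = 21000.0 N, E = 210000.0 MPa
delta = P * L^3 / (3 * E * I)
= 21000.0 * 3000.0^3 / (3 * 210000.0 * 68108157.98)
= 13.2143 mm

13.2143 mm


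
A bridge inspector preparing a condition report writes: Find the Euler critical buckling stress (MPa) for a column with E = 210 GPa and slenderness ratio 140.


sigma_cr = pi^2 * E / lambda^2
= 9.8696 * 210000.0 / 140^2
= 9.8696 * 210000.0 / 19600
= 105.7458 MPa

105.7458 MPa


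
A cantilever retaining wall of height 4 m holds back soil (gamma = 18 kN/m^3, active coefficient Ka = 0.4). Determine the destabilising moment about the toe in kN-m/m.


Pa = 0.5 * Ka * gamma * H^2
= 0.5 * 0.4 * 18 * 4^2
= 57.6 kN/m
Arm = H / 3 = 4 / 3 = 1.3333 m
Mo = Pa * arm = Pa * H / 3 = 57.6 * 4 / 3 = 76.8 kN-m/m

76.8 kN-m/m


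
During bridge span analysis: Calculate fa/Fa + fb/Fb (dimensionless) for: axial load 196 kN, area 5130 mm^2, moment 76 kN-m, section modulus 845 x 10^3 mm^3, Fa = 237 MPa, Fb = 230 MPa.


f_a = P / A = 196000.0 / 5130 = 38.2066 MPa
f_b = M / S = 76000000.0 / 845000.0 = 89.9408 MPa
Ratio = f_a / Fa + f_b / Fb
= 38.2066 / 237 + 89.9408 / 230
= 0.5523 (dimensionless)

0.5523 (dimensionless)


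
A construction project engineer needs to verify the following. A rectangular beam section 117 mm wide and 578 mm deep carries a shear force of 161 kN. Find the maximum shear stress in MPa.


A = b * h = 117 * 578 = 67626 mm^2
V = 161 kN = 161000.0 N
tau_max = 1.5 * V / A = 1.5 * 161000.0 / 67626
= 3.5711 MPa

3.5711 MPa


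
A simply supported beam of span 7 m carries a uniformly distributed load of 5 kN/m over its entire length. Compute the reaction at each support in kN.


Total load = w * L = 5 * 7 = 35 kN
By symmetry, each reaction R = total / 2 = 35 / 2 = 17.5 kN

17.5 kN


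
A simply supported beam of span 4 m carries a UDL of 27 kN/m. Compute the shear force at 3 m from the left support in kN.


R_A = w * L / 2 = 27 * 4 / 2 = 54.0 kN
V(x) = R_A - w * x = 54.0 - 27 * 3
= -27.0 kN

-27.0 kN


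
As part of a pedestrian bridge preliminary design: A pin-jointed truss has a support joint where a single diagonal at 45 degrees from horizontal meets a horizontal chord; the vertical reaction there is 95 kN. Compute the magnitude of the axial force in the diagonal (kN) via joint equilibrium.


At the joint, only the diagonal has a vertical component, so vertical equilibrium gives:
F * sin(45) = 95
F = 95 / sin(45)
= 95 / 0.707107
= 134.35 kN

134.35 kN


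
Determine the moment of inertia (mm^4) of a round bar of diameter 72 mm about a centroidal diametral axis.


r = d / 2 = 72 / 2 = 36.0 mm
I = pi * r^4 / 4 = pi * 36.0^4 / 4
= 1319167.32 mm^4

1319167.32 mm^4


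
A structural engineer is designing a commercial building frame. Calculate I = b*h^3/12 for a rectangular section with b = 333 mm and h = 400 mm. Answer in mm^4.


I = b * h^3 / 12
= 333 * 400^3 / 12
= 333 * 64000000 / 12
= 1776000000.0 mm^4

1776000000.0 mm^4


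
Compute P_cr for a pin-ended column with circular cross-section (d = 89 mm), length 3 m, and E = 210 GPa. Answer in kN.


I = pi * d^4 / 64 = 3079852.55 mm^4
L = 3000.0 mm
P_cr = pi^2 * E * I / L^2
= 9.8696 * 210000.0 * 3079852.55 / 3000.0^2
= 709261.61 N = 709.2616 kN

709.2616 kN


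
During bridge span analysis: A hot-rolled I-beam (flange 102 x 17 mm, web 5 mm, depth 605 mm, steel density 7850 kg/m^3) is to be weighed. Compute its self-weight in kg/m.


A_flanges = 2 * 102 * 17 = 3468 mm^2
A_web = (605 - 2 * 17) * 5 = 2855 mm^2
A_total = 3468 + 2855 = 6323 mm^2 = 0.006323 m^2
Weight = rho * A = 7850 * 0.006323 = 49.6356 kg/m

49.6356 kg/m


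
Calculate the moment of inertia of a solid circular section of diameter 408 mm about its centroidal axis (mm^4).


r = d / 2 = 408 / 2 = 204.0 mm
I = pi * r^4 / 4 = pi * 204.0^4 / 4
= 1360224368.75 mm^4

1360224368.75 mm^4


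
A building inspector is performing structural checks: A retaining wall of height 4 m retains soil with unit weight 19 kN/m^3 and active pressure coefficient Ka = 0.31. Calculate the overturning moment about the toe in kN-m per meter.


Pa = 0.5 * Ka * gamma * H^2
= 0.5 * 0.31 * 19 * 4^2
= 47.12 kN/m
Arm = H / 3 = 4 / 3 = 1.3333 m
Mo = Pa * arm = Pa * H / 3 = 47.12 * 4 / 3 = 62.8267 kN-m/m

62.8267 kN-m/m


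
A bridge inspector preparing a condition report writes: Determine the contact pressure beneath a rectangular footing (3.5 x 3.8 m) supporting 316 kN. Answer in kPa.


A = 3.5 * 3.8 = 13.3 m^2
q = P / A = 316 / 13.3
= 23.7594 kPa

23.7594 kPa


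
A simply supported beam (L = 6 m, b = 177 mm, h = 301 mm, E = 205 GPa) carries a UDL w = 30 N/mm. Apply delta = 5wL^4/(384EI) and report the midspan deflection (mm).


I = 177 * 301^3 / 12 = 402245789.75 mm^4
L = 6000.0 mm, w = 30 N/mm, E = 205000.0 MPa
delta = 5 * w * L^4 / (384 * E * I)
= 5 * 30 * 6000.0^4 / (384 * 205000.0 * 402245789.75)
= 6.1393 mm

6.1393 mm


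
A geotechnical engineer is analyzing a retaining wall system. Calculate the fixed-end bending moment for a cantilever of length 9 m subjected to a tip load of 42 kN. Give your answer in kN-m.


For a cantilever with a point load at the free end:
M_max = P * L = 42 * 9 = 378 kN-m

378 kN-m


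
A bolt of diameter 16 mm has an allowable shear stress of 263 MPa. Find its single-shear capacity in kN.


A = pi * d^2 / 4 = pi * 16^2 / 4 = 201.0619 mm^2
V = f_v * A / 1000 = 263 * 201.0619 / 1000
= 52.8793 kN

52.8793 kN


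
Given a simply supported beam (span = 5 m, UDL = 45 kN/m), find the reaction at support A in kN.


Total load = w * L = 45 * 5 = 225 kN
By symmetry, each reaction R = total / 2 = 225 / 2 = 112.5 kN

112.5 kN


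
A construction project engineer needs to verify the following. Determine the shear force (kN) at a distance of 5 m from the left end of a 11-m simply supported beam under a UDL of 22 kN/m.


R_A = w * L / 2 = 22 * 11 / 2 = 121.0 kN
V(x) = R_A - w * x = 121.0 - 22 * 5
= 11.0 kN

11.0 kN


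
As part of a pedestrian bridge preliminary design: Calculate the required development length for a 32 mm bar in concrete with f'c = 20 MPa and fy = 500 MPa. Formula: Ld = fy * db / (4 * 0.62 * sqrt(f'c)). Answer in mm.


Ld = (fy * db) / (4 * 0.62 * sqrt(f'c))
= (500 * 32) / (4 * 0.62 * sqrt(20))
= 16000 / 11.0909
= 1442.62 mm

1442.62 mm


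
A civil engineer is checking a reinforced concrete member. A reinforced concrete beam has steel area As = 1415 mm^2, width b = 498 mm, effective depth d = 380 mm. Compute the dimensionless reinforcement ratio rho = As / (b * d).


rho = As / (b * d)
= 1415 / (498 * 380)
= 1415 / 189240
= 0.007477 (dimensionless)

0.007477 (dimensionless)


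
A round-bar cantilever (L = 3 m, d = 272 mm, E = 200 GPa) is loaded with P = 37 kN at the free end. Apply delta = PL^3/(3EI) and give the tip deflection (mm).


I = pi * d^4 / 64 = pi * 272^4 / 64 = 268686295.06 mm^4
L = 3000.0 mm, P = 37000.0 N, E = 200000.0 MPa
delta = P * L^3 / (3 * E * I)
= 37000.0 * 3000.0^3 / (3 * 200000.0 * 268686295.06)
= 6.1968 mm

6.1968 mm


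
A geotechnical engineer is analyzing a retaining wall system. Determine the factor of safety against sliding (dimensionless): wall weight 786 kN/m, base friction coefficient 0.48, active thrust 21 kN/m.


Resisting force = mu * W = 0.48 * 786 = 377.28 kN/m
FOS = Resisting / Driving = 377.28 / 21
= 17.9657 (dimensionless)

17.9657 (dimensionless)


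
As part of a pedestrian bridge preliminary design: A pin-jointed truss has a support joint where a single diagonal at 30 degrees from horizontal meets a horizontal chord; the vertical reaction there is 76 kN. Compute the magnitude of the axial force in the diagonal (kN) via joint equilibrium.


At the joint, only the diagonal has a vertical component, so vertical equilibrium gives:
F * sin(30) = 76
F = 76 / sin(30)
= 76 / 0.5
= 152.0 kN

152.0 kN


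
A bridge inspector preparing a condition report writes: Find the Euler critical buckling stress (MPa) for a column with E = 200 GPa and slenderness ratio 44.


sigma_cr = pi^2 * E / lambda^2
= 9.8696 * 200000.0 / 44^2
= 9.8696 * 200000.0 / 1936
= 1019.5872 MPa

1019.5872 MPa


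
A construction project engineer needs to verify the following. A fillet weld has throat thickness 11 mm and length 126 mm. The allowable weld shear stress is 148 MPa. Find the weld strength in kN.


Strength = throat * length * allowable stress
= 11 * 126 * 148 N
= 205128 N
= 205.13 kN

205.13 kN


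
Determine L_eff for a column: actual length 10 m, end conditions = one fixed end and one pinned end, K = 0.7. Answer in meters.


L_eff = K * L
= 0.7 * 10
= 7.0 m

7.0 m


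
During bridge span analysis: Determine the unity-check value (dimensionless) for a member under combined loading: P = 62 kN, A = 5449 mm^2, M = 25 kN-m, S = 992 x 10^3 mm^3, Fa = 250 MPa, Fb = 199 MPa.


f_a = P / A = 62000.0 / 5449 = 11.3782 MPa
f_b = M / S = 25000000.0 / 992000.0 = 25.2016 MPa
Ratio = f_a / Fa + f_b / Fb
= 11.3782 / 250 + 25.2016 / 199
= 0.1722 (dimensionless)

0.1722 (dimensionless)


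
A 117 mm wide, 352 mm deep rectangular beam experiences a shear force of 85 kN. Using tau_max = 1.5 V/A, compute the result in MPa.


A = b * h = 117 * 352 = 41184 mm^2
V = 85 kN = 85000.0 N
tau_max = 1.5 * V / A = 1.5 * 85000.0 / 41184
= 3.0959 MPa

3.0959 MPa


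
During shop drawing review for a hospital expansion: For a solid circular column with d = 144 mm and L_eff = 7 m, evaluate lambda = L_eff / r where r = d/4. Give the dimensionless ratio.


Radius of gyration r = d / 4 = 144 / 4 = 36.0 mm
L_eff = 7000.0 mm
Slenderness ratio = L / r = 7000.0 / 36.0 = 194.44 (dimensionless)

194.44 (dimensionless)


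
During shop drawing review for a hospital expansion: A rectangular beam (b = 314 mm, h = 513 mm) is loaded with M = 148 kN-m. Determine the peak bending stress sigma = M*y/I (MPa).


I = b * h^3 / 12 = 314 * 513^3 / 12 = 3532649071.5 mm^4
y = h / 2 = 513 / 2 = 256.5 mm
M = 148 kN-m = 148000000.0 N-mm
sigma = M * y / I = 148000000.0 * 256.5 / 3532649071.5
= 10.75 MPa

10.75 MPa


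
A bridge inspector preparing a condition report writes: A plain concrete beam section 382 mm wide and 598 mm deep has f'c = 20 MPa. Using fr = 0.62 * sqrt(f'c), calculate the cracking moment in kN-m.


fr = 0.62 * sqrt(20) = 0.62 * 4.4721 = 2.7727 MPa
I = 382 * 598^3 / 12 = 6807468945.33 mm^4
y_t = 299.0 mm
M_cr = fr * I / y_t = 2.7727 * 6807468945.33 / 299.0 N-mm
= 63.1279 kN-m

63.1279 kN-m


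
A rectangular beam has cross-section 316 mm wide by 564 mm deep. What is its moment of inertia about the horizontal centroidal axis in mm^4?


I = b * h^3 / 12
= 316 * 564^3 / 12
= 316 * 179406144 / 12
= 4724361792.0 mm^4

4724361792.0 mm^4


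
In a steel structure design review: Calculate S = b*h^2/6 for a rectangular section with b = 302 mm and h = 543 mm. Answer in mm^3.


S = b * h^2 / 6
= 302 * 543^2 / 6
= 302 * 294849 / 6
= 14840733.0 mm^3

14840733.0 mm^3


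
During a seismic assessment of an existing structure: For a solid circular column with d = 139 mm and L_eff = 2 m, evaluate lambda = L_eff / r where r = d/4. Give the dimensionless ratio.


Radius of gyration r = d / 4 = 139 / 4 = 34.75 mm
L_eff = 2000.0 mm
Slenderness ratio = L / r = 2000.0 / 34.75 = 57.55 (dimensionless)

57.55 (dimensionless)


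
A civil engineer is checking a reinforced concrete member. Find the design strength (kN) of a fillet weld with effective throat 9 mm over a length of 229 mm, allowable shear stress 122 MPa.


Strength = throat * length * allowable stress
= 9 * 229 * 122 N
= 251442 N
= 251.44 kN

251.44 kN


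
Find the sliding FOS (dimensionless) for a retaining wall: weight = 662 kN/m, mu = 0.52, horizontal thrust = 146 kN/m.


Resisting force = mu * W = 0.52 * 662 = 344.24 kN/m
FOS = Resisting / Driving = 344.24 / 146
= 2.3578 (dimensionless)

2.3578 (dimensionless)


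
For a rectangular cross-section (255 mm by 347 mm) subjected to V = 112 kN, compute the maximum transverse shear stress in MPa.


A = b * h = 255 * 347 = 88485 mm^2
V = 112 kN = 112000.0 N
tau_max = 1.5 * V / A = 1.5 * 112000.0 / 88485
= 1.8986 MPa

1.8986 MPa


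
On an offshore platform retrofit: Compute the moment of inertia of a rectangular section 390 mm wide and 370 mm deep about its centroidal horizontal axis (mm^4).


I = b * h^3 / 12
= 390 * 370^3 / 12
= 390 * 50653000 / 12
= 1646222500.0 mm^4

1646222500.0 mm^4


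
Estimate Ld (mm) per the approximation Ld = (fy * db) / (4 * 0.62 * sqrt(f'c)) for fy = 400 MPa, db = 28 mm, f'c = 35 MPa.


Ld = (fy * db) / (4 * 0.62 * sqrt(f'c))
= (400 * 28) / (4 * 0.62 * sqrt(35))
= 11200 / 14.6719
= 763.37 mm

763.37 mm


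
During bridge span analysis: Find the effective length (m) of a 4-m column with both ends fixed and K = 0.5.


L_eff = K * L
= 0.5 * 4
= 2.0 m

2.0 m


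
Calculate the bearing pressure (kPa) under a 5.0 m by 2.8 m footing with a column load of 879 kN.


A = 5.0 * 2.8 = 14.0 m^2
q = P / A = 879 / 14.0
= 62.7857 kPa

62.7857 kPa


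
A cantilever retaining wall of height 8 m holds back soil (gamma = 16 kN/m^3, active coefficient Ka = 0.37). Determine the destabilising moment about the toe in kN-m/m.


Pa = 0.5 * Ka * gamma * H^2
= 0.5 * 0.37 * 16 * 8^2
= 189.44 kN/m
Arm = H / 3 = 8 / 3 = 2.6667 m
Mo = Pa * arm = Pa * H / 3 = 189.44 * 8 / 3 = 505.1733 kN-m/m

505.1733 kN-m/m


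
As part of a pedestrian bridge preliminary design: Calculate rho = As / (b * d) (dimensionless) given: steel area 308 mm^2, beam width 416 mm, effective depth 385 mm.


rho = As / (b * d)
= 308 / (416 * 385)
= 308 / 160160
= 0.001923 (dimensionless)

0.001923 (dimensionless)


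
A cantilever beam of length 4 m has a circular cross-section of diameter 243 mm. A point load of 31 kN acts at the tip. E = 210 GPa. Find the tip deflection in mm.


I = pi * d^4 / 64 = pi * 243^4 / 64 = 171157129.04 mm^4
L = 4000.0 mm, P = 31000.0 N, E = 210000.0 MPa
delta = P * L^3 / (3 * E * I)
= 31000.0 * 4000.0^3 / (3 * 210000.0 * 171157129.04)
= 18.3995 mm

18.3995 mm


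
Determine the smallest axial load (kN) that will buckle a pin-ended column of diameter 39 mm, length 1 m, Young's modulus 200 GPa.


I = pi * d^4 / 64 = 113560.77 mm^4
L = 1000.0 mm
P_cr = pi^2 * E * I / L^2
= 9.8696 * 200000.0 * 113560.77 / 1000.0^2
= 224159.97 N = 224.16 kN

224.16 kN


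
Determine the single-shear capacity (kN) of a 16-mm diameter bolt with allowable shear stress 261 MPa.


A = pi * d^2 / 4 = pi * 16^2 / 4 = 201.0619 mm^2
V = f_v * A / 1000 = 261 * 201.0619 / 1000
= 52.4772 kN

52.4772 kN


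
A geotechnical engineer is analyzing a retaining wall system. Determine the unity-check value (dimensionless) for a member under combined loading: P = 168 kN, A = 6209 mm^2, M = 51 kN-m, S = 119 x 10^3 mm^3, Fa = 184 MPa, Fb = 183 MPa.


f_a = P / A = 168000.0 / 6209 = 27.0575 MPa
f_b = M / S = 51000000.0 / 119000.0 = 428.5714 MPa
Ratio = f_a / Fa + f_b / Fb
= 27.0575 / 184 + 428.5714 / 183
= 2.489 (dimensionless)

2.489 (dimensionless)


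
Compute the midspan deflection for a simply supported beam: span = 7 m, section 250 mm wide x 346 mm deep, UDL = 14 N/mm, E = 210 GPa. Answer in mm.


I = 250 * 346^3 / 12 = 862952833.33 mm^4
L = 7000.0 mm, w = 14 N/mm, E = 210000.0 MPa
delta = 5 * w * L^4 / (384 * E * I)
= 5 * 14 * 7000.0^4 / (384 * 210000.0 * 862952833.33)
= 2.4152 mm

2.4152 mm


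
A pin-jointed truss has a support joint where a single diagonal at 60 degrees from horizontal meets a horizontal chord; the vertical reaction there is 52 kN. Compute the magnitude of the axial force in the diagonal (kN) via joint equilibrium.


At the joint, only the diagonal has a vertical component, so vertical equilibrium gives:
F * sin(60) = 52
F = 52 / sin(60)
= 52 / 0.866025
= 60.04 kN

60.04 kN


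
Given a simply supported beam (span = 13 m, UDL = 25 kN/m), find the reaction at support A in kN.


Total load = w * L = 25 * 13 = 325 kN
By symmetry, each reaction R = total / 2 = 325 / 2 = 162.5 kN

162.5 kN


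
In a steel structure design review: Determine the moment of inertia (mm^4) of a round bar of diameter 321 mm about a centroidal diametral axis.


r = d / 2 = 321 / 2 = 160.5 mm
I = pi * r^4 / 4 = pi * 160.5^4 / 4
= 521182744.29 mm^4

521182744.29 mm^4


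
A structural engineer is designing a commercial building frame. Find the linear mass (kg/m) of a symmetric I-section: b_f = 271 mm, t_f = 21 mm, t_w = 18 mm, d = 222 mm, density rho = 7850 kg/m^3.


A_flanges = 2 * 271 * 21 = 11382 mm^2
A_web = (222 - 2 * 21) * 18 = 3240 mm^2
A_total = 11382 + 3240 = 14622 mm^2 = 0.014622 m^2
Weight = rho * A = 7850 * 0.014622 = 114.7827 kg/m

114.7827 kg/m


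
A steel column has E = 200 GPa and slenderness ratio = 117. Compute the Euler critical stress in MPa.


sigma_cr = pi^2 * E / lambda^2
= 9.8696 * 200000.0 / 117^2
= 9.8696 * 200000.0 / 13689
= 144.1976 MPa

144.1976 MPa


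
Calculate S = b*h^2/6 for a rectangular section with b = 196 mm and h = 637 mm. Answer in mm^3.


S = b * h^2 / 6
= 196 * 637^2 / 6
= 196 * 405769 / 6
= 13255120.67 mm^3

13255120.67 mm^3


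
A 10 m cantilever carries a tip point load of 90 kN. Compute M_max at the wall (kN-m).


For a cantilever with a point load at the free end:
M_max = P * L = 90 * 10 = 900 kN-m

900 kN-m


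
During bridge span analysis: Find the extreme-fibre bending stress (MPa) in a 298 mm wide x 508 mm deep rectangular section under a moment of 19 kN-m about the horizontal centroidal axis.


I = b * h^3 / 12 = 298 * 508^3 / 12 = 3255563381.33 mm^4
y = h / 2 = 508 / 2 = 254.0 mm
M = 19 kN-m = 19000000.0 N-mm
sigma = M * y / I = 19000000.0 * 254.0 / 3255563381.33
= 1.48 MPa

1.48 MPa


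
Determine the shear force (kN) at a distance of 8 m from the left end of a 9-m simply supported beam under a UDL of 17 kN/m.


R_A = w * L / 2 = 17 * 9 / 2 = 76.5 kN
V(x) = R_A - w * x = 76.5 - 17 * 8
= -59.5 kN

-59.5 kN


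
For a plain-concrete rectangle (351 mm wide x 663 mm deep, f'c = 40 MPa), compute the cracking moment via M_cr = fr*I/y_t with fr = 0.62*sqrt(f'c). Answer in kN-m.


fr = 0.62 * sqrt(40) = 0.62 * 6.3246 = 3.9212 MPa
I = 351 * 663^3 / 12 = 8524451724.75 mm^4
y_t = 331.5 mm
M_cr = fr * I / y_t = 3.9212 * 8524451724.75 / 331.5 N-mm
= 100.8334 kN-m

100.8334 kN-m


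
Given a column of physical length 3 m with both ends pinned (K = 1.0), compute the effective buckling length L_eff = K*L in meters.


L_eff = K * L
= 1.0 * 3
= 3.0 m

3.0 m


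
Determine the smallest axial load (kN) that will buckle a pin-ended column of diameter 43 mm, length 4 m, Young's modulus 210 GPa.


I = pi * d^4 / 64 = 167820.0 mm^4
L = 4000.0 mm
P_cr = pi^2 * E * I / L^2
= 9.8696 * 210000.0 * 167820.0 / 4000.0^2
= 21739.16 N = 21.7392 kN

21.7392 kN


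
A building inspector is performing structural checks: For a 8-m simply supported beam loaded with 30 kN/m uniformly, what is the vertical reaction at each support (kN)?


Total load = w * L = 30 * 8 = 240 kN
By symmetry, each reaction R = total / 2 = 240 / 2 = 120.0 kN

120.0 kN


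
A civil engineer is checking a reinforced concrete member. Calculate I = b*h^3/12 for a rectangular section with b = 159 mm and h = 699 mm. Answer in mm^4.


I = b * h^3 / 12
= 159 * 699^3 / 12
= 159 * 341532099 / 12
= 4525300311.75 mm^4

4525300311.75 mm^4


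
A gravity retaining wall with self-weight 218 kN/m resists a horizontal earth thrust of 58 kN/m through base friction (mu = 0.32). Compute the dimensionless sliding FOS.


Resisting force = mu * W = 0.32 * 218 = 69.76 kN/m
FOS = Resisting / Driving = 69.76 / 58
= 1.2028 (dimensionless)

1.2028 (dimensionless)


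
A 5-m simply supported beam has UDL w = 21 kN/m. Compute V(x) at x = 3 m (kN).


R_A = w * L / 2 = 21 * 5 / 2 = 52.5 kN
V(x) = R_A - w * x = 52.5 - 21 * 3
= -10.5 kN

-10.5 kN


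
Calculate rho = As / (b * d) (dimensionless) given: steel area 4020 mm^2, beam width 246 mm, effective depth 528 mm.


rho = As / (b * d)
= 4020 / (246 * 528)
= 4020 / 129888
= 0.03095 (dimensionless)

0.03095 (dimensionless)


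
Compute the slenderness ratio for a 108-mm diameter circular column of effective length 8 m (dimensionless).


Radius of gyration r = d / 4 = 108 / 4 = 27.0 mm
L_eff = 8000.0 mm
Slenderness ratio = L / r = 8000.0 / 27.0 = 296.3 (dimensionless)

296.3 (dimensionless)


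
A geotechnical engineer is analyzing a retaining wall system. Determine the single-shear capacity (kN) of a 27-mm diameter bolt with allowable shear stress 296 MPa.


A = pi * d^2 / 4 = pi * 27^2 / 4 = 572.5553 mm^2
V = f_v * A / 1000 = 296 * 572.5553 / 1000
= 169.4764 kN

169.4764 kN


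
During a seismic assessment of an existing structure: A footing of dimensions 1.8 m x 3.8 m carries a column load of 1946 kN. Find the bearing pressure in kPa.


A = 1.8 * 3.8 = 6.84 m^2
q = P / A = 1946 / 6.84
= 284.5029 kPa

284.5029 kPa


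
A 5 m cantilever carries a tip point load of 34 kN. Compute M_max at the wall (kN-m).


For a cantilever with a point load at the free end:
M_max = P * L = 34 * 5 = 170 kN-m

170 kN-m


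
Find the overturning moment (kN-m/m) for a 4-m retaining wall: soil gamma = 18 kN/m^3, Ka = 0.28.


Pa = 0.5 * Ka * gamma * H^2
= 0.5 * 0.28 * 18 * 4^2
= 40.32 kN/m
Arm = H / 3 = 4 / 3 = 1.3333 m
Mo = Pa * arm = Pa * H / 3 = 40.32 * 4 / 3 = 53.76 kN-m/m

53.76 kN-m/m


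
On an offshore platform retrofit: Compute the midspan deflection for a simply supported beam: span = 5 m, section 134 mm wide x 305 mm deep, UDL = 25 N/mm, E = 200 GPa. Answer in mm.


I = 134 * 305^3 / 12 = 316827645.83 mm^4
L = 5000.0 mm, w = 25 N/mm, E = 200000.0 MPa
delta = 5 * w * L^4 / (384 * E * I)
= 5 * 25 * 5000.0^4 / (384 * 200000.0 * 316827645.83)
= 3.2107 mm

3.2107 mm


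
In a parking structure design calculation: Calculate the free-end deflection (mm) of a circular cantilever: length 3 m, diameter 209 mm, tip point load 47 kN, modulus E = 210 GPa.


I = pi * d^4 / 64 = pi * 209^4 / 64 = 93660191.87 mm^4
L = 3000.0 mm, P = 47000.0 N, E = 210000.0 MPa
delta = P * L^3 / (3 * E * I)
= 47000.0 * 3000.0^3 / (3 * 210000.0 * 93660191.87)
= 21.5063 mm

21.5063 mm


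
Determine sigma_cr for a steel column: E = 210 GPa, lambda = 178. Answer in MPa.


sigma_cr = pi^2 * E / lambda^2
= 9.8696 * 210000.0 / 178^2
= 9.8696 * 210000.0 / 31684
= 65.4153 MPa

65.4153 MPa


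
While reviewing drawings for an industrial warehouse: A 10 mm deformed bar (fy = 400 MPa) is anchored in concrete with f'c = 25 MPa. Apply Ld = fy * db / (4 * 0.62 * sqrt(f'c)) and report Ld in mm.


Ld = (fy * db) / (4 * 0.62 * sqrt(f'c))
= (400 * 10) / (4 * 0.62 * sqrt(25))
= 4000 / 12.4
= 322.58 mm

322.58 mm


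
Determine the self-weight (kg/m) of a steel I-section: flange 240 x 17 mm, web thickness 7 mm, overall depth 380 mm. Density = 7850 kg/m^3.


A_flanges = 2 * 240 * 17 = 8160 mm^2
A_web = (380 - 2 * 17) * 7 = 2422 mm^2
A_total = 8160 + 2422 = 10582 mm^2 = 0.010582 m^2
Weight = rho * A = 7850 * 0.010582 = 83.0687 kg/m

83.0687 kg/m


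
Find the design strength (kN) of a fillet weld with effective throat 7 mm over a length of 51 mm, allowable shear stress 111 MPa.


Strength = throat * length * allowable stress
= 7 * 51 * 111 N
= 39627 N
= 39.63 kN

39.63 kN


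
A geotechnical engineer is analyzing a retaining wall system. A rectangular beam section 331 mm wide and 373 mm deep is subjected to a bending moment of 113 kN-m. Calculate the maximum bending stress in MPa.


I = b * h^3 / 12 = 331 * 373^3 / 12 = 1431440310.58 mm^4
y = h / 2 = 373 / 2 = 186.5 mm
M = 113 kN-m = 113000000.0 N-mm
sigma = M * y / I = 113000000.0 * 186.5 / 1431440310.58
= 14.72 MPa

14.72 MPa


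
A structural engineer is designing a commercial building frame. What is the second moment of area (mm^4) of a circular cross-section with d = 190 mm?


r = d / 2 = 190 / 2 = 95.0 mm
I = pi * r^4 / 4 = pi * 95.0^4 / 4
= 63971171.28 mm^4

63971171.28 mm^4


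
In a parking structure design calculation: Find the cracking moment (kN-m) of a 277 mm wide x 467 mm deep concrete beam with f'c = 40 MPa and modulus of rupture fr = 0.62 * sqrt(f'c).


fr = 0.62 * sqrt(40) = 0.62 * 6.3246 = 3.9212 MPa
I = 277 * 467^3 / 12 = 2350981245.92 mm^4
y_t = 233.5 mm
M_cr = fr * I / y_t = 3.9212 * 2350981245.92 / 233.5 N-mm
= 39.4806 kN-m

39.4806 kN-m


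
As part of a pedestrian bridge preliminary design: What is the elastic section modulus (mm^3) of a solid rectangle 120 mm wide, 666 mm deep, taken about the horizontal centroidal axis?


S = b * h^2 / 6
= 120 * 666^2 / 6
= 120 * 443556 / 6
= 8871120.0 mm^3

8871120.0 mm^3


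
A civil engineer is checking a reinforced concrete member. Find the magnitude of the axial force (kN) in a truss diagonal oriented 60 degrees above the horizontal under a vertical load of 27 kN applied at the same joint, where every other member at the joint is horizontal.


At the joint, only the diagonal has a vertical component, so vertical equilibrium gives:
F * sin(60) = 27
F = 27 / sin(60)
= 27 / 0.866025
= 31.18 kN

31.18 kN


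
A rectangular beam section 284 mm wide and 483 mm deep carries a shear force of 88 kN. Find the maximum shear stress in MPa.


A = b * h = 284 * 483 = 137172 mm^2
V = 88 kN = 88000.0 N
tau_max = 1.5 * V / A = 1.5 * 88000.0 / 137172
= 0.9623 MPa

0.9623 MPa


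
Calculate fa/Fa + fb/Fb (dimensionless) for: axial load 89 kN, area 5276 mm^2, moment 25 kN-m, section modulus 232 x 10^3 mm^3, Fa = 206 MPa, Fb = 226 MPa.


f_a = P / A = 89000.0 / 5276 = 16.8688 MPa
f_b = M / S = 25000000.0 / 232000.0 = 107.7586 MPa
Ratio = f_a / Fa + f_b / Fb
= 16.8688 / 206 + 107.7586 / 226
= 0.5587 (dimensionless)

0.5587 (dimensionless)


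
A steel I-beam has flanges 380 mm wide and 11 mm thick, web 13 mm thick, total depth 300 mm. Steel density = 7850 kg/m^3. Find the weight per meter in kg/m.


A_flanges = 2 * 380 * 11 = 8360 mm^2
A_web = (300 - 2 * 11) * 13 = 3614 mm^2
A_total = 8360 + 3614 = 11974 mm^2 = 0.011974 m^2
Weight = rho * A = 7850 * 0.011974 = 93.9959 kg/m

93.9959 kg/m


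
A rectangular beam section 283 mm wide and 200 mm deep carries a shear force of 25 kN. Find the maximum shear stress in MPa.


A = b * h = 283 * 200 = 56600 mm^2
V = 25 kN = 25000.0 N
tau_max = 1.5 * V / A = 1.5 * 25000.0 / 56600
= 0.6625 MPa

0.6625 MPa


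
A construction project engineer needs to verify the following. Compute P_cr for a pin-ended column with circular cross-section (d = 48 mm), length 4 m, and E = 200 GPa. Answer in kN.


I = pi * d^4 / 64 = 260576.26 mm^4
L = 4000.0 mm
P_cr = pi^2 * E * I / L^2
= 9.8696 * 200000.0 * 260576.26 / 4000.0^2
= 32147.31 N = 32.1473 kN

32.1473 kN


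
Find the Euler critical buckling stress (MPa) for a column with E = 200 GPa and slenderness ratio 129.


sigma_cr = pi^2 * E / lambda^2
= 9.8696 * 200000.0 / 129^2
= 9.8696 * 200000.0 / 16641
= 118.6179 MPa

118.6179 MPa


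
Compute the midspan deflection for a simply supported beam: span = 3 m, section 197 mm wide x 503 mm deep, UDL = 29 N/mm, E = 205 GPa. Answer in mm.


I = 197 * 503^3 / 12 = 2089242901.58 mm^4
L = 3000.0 mm, w = 29 N/mm, E = 205000.0 MPa
delta = 5 * w * L^4 / (384 * E * I)
= 5 * 29 * 3000.0^4 / (384 * 205000.0 * 2089242901.58)
= 0.0714 mm

0.0714 mm


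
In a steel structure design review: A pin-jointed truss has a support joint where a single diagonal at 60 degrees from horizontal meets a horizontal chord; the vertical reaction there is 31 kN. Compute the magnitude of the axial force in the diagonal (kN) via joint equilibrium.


At the joint, only the diagonal has a vertical component, so vertical equilibrium gives:
F * sin(60) = 31
F = 31 / sin(60)
= 31 / 0.866025
= 35.8 kN

35.8 kN


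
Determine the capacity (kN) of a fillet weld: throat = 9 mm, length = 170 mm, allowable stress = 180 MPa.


Strength = throat * length * allowable stress
= 9 * 170 * 180 N
= 275400 N
= 275.4 kN

275.4 kN


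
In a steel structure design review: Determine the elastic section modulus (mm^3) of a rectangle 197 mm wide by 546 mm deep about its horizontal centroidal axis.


S = b * h^2 / 6
= 197 * 546^2 / 6
= 197 * 298116 / 6
= 9788142.0 mm^3

9788142.0 mm^3


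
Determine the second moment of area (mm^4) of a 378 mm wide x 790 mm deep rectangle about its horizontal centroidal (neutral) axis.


I = b * h^3 / 12
= 378 * 790^3 / 12
= 378 * 493039000 / 12
= 15530728500.0 mm^4

15530728500.0 mm^4


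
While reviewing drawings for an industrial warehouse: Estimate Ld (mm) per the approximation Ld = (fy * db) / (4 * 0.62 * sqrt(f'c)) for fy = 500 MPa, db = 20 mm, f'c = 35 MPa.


Ld = (fy * db) / (4 * 0.62 * sqrt(f'c))
= (500 * 20) / (4 * 0.62 * sqrt(35))
= 10000 / 14.6719
= 681.58 mm

681.58 mm


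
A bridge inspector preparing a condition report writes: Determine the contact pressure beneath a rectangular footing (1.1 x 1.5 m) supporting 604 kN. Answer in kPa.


A = 1.1 * 1.5 = 1.65 m^2
q = P / A = 604 / 1.65
= 366.0606 kPa

366.0606 kPa


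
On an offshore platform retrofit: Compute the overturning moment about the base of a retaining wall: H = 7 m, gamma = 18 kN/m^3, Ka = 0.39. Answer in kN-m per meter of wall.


Pa = 0.5 * Ka * gamma * H^2
= 0.5 * 0.39 * 18 * 7^2
= 171.99 kN/m
Arm = H / 3 = 7 / 3 = 2.3333 m
Mo = Pa * arm = Pa * H / 3 = 171.99 * 7 / 3 = 401.31 kN-m/m

401.31 kN-m/m


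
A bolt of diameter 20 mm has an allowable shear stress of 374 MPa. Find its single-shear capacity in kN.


A = pi * d^2 / 4 = pi * 20^2 / 4 = 314.1593 mm^2
V = f_v * A / 1000 = 374 * 314.1593 / 1000
= 117.4956 kN

117.4956 kN


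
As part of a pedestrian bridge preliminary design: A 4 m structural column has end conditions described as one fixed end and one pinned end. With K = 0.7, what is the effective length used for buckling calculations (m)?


L_eff = K * L
= 0.7 * 4
= 2.8 m

2.8 m


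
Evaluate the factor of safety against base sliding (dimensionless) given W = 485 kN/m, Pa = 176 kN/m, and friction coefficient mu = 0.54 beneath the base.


Resisting force = mu * W = 0.54 * 485 = 261.9 kN/m
FOS = Resisting / Driving = 261.9 / 176
= 1.4881 (dimensionless)

1.4881 (dimensionless)


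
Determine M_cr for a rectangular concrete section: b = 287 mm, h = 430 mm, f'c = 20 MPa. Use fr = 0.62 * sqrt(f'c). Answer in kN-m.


fr = 0.62 * sqrt(20) = 0.62 * 4.4721 = 2.7727 MPa
I = 287 * 430^3 / 12 = 1901542416.67 mm^4
y_t = 215.0 mm
M_cr = fr * I / y_t = 2.7727 * 1901542416.67 / 215.0 N-mm
= 24.523 kN-m

24.523 kN-m


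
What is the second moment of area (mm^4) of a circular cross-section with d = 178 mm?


r = d / 2 = 178 / 2 = 89.0 mm
I = pi * r^4 / 4 = pi * 89.0^4 / 4
= 49277640.85 mm^4

49277640.85 mm^4


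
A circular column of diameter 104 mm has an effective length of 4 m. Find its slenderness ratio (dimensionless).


Radius of gyration r = d / 4 = 104 / 4 = 26.0 mm
L_eff = 4000.0 mm
Slenderness ratio = L / r = 4000.0 / 26.0 = 153.85 (dimensionless)

153.85 (dimensionless)


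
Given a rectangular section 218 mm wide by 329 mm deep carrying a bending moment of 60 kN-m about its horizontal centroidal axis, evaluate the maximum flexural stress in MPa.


I = b * h^3 / 12 = 218 * 329^3 / 12 = 646938416.83 mm^4
y = h / 2 = 329 / 2 = 164.5 mm
M = 60 kN-m = 60000000.0 N-mm
sigma = M * y / I = 60000000.0 * 164.5 / 646938416.83
= 15.26 MPa

15.26 MPa


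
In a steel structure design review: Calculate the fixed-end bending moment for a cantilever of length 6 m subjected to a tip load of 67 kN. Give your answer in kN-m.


For a cantilever with a point load at the free end:
M_max = P * L = 67 * 6 = 402 kN-m

402 kN-m


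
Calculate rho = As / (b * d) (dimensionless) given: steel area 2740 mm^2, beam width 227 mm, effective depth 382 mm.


rho = As / (b * d)
= 2740 / (227 * 382)
= 2740 / 86714
= 0.031598 (dimensionless)

0.031598 (dimensionless)


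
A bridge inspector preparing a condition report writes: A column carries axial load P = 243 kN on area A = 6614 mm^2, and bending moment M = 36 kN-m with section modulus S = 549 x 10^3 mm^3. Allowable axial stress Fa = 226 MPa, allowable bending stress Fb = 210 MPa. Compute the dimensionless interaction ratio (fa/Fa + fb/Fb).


f_a = P / A = 243000.0 / 6614 = 36.7402 MPa
f_b = M / S = 36000000.0 / 549000.0 = 65.5738 MPa
Ratio = f_a / Fa + f_b / Fb
= 36.7402 / 226 + 65.5738 / 210
= 0.4748 (dimensionless)

0.4748 (dimensionless)


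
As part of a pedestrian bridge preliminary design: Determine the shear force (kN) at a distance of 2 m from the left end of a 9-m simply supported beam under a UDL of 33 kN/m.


R_A = w * L / 2 = 33 * 9 / 2 = 148.5 kN
V(x) = R_A - w * x = 148.5 - 33 * 2
= 82.5 kN

82.5 kN


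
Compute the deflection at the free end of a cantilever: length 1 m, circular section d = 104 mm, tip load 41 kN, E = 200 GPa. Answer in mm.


I = pi * d^4 / 64 = pi * 104^4 / 64 = 5742529.78 mm^4
L = 1000.0 mm, P = 41000.0 N, E = 200000.0 MPa
delta = P * L^3 / (3 * E * I)
= 41000.0 * 1000.0^3 / (3 * 200000.0 * 5742529.78)
= 11.8995 mm

11.8995 mm


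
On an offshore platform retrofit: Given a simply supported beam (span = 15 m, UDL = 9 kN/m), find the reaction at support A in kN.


Total load = w * L = 9 * 15 = 135 kN
By symmetry, each reaction R = total / 2 = 135 / 2 = 67.5 kN

67.5 kN


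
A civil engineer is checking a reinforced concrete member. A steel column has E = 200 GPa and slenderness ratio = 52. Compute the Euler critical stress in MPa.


sigma_cr = pi^2 * E / lambda^2
= 9.8696 * 200000.0 / 52^2
= 9.8696 * 200000.0 / 2704
= 730.0003 MPa

730.0003 MPa


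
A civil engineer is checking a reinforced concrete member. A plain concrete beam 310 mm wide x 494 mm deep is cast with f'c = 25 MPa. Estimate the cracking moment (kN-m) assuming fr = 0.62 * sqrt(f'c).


fr = 0.62 * sqrt(25) = 0.62 * 5.0 = 3.1 MPa
I = 310 * 494^3 / 12 = 3114306086.67 mm^4
y_t = 247.0 mm
M_cr = fr * I / y_t = 3.1 * 3114306086.67 / 247.0 N-mm
= 39.0864 kN-m

39.0864 kN-m


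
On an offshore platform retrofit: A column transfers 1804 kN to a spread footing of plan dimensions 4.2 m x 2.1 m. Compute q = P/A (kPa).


A = 4.2 * 2.1 = 8.82 m^2
q = P / A = 1804 / 8.82
= 204.5351 kPa

204.5351 kPa


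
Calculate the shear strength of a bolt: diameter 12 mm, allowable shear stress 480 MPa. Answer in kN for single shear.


A = pi * d^2 / 4 = pi * 12^2 / 4 = 113.0973 mm^2
V = f_v * A / 1000 = 480 * 113.0973 / 1000
= 54.2867 kN

54.2867 kN


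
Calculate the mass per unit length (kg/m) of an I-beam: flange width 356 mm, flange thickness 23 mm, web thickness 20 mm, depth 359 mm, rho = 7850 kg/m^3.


A_flanges = 2 * 356 * 23 = 16376 mm^2
A_web = (359 - 2 * 23) * 20 = 6260 mm^2
A_total = 16376 + 6260 = 22636 mm^2 = 0.022636 m^2
Weight = rho * A = 7850 * 0.022636 = 177.6926 kg/m

177.6926 kg/m


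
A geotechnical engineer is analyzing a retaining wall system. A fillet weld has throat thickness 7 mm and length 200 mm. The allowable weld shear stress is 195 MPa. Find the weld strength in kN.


Strength = throat * length * allowable stress
= 7 * 200 * 195 N
= 273000 N
= 273.0 kN

273.0 kN
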